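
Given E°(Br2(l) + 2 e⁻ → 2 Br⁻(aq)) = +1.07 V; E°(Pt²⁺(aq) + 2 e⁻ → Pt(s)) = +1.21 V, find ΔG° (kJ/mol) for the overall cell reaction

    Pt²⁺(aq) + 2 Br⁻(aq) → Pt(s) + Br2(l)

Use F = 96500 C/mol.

−27.0 kJ/mol

In the reaction as written Pt²⁺(aq) is reduced, so the Pt²⁺/Pt couple is the cathode and Br₂/Br⁻ is the anode.
E°cell = +1.21 − (+1.07) = +0.14 V; balancing electrons gives n = 2.
ΔG° = −nFE°cell = −(2)(96500)(+0.14) J/mol = −27.0 kJ/mol.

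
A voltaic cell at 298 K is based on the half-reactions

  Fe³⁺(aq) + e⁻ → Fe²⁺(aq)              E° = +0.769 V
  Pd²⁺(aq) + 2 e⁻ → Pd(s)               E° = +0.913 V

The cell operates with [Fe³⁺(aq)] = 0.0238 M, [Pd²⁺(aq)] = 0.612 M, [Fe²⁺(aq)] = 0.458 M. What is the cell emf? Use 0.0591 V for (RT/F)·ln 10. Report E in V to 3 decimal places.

The Pd²⁺/Pd couple has the more positive E°, so it is the cathode; Fe³⁺/Fe²⁺ is the anode.
E°cell = E°cat − E°an = +0.913 − (+0.769) = +0.144 V; n = 2.
For the overall reaction Pd²⁺(aq) + 2 Fe²⁺(aq) → Pd(s) + 2 Fe³⁺(aq), Q = [Fe³⁺(aq)]^2 / ([Pd²⁺(aq)]·[Fe²⁺(aq)]^2) = 0.00441, giving log Q = −2.355.
By the Nernst equation, E = +0.144 − (0.0591/2)·(−2.355) = +0.214 V.

+0.214 V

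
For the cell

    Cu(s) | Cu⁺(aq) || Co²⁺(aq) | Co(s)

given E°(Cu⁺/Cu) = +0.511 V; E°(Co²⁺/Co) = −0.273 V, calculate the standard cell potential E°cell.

By convention the left-hand electrode in cell notation is the anode (oxidation) and the right-hand electrode is the cathode (reduction).
E°cell = E°(right) − E°(left) = −0.273 − (+0.511) = −0.784 V.
The negative sign shows that, as written, the cell would require an external voltage to drive the reaction.

−0.784 V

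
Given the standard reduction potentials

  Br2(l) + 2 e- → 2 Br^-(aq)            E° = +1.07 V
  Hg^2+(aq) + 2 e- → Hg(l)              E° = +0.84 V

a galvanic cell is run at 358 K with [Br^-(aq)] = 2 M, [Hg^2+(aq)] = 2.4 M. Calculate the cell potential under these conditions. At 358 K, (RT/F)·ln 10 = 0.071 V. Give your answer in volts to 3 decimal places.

Since E°(Br₂/Br⁻) > E°(Hg²⁺/Hg), Br₂/Br⁻ serves as the cathode.
E°cell = +1.07 − (+0.84) = +0.23 V, with n = 2 electrons transferred.
The balanced reaction is Br2(l) + Hg(l) → 2 Br^-(aq) + Hg^2+(aq), so Q = [Br^-(aq)]^2·[Hg^2+(aq)] = 9.6 and log Q = 0.982.
Applying E = E° − (RT ln10/nF)·log Q gives +0.23 − (0.071/2)(0.982) = +0.195 V.

+0.195 V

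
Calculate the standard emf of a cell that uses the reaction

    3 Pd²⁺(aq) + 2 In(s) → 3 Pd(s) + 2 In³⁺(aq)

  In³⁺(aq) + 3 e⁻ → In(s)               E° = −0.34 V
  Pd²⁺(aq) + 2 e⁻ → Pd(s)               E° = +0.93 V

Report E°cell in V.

+1.27 V

Pd²⁺(aq) gains electrons, so the Pd²⁺/Pd couple is the cathode; the In³⁺/In couple is the anode.
E°cell = E°(cathode) − E°(anode) = +0.93 − (−0.34) = +1.27 V.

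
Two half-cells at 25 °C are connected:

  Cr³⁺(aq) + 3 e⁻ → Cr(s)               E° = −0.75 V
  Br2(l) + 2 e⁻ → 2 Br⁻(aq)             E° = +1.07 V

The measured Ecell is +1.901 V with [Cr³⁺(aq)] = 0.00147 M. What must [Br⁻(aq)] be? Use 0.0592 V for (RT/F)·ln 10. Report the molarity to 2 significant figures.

Br₂/Br⁻ is the cathode (higher E°); E°cell = +1.07 − (−0.75) = +1.82 V with n = 6.
Since E = E° − (0.0592/n)·log Q, log Q = n(E° − E)/0.0592 = −8.209.
The balanced reaction is 3 Br2(l) + 2 Cr(s) → 6 Br⁻(aq) + 2 Cr³⁺(aq), so Q = [Br⁻(aq)]^6·[Cr³⁺(aq)]^2.
Substituting the known concentrations and solving, log [Br⁻(aq)] = −0.424 and [Br⁻(aq)] = 0.38 M.

0.38 M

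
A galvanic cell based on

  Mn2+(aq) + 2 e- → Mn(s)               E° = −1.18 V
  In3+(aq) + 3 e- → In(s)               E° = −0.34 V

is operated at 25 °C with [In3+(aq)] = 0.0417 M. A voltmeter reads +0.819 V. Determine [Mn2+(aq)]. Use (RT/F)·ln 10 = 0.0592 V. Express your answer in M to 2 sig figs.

The In³⁺/In couple has the larger reduction potential, so it is the cathode: E°cell = −0.34 − (−1.18) = +0.84 V and n = 6.
From the Nernst equation, log Q = n(E° − E)/0.0592 = 6·(+0.84 − (+0.819))/0.0592 = 2.128.
The balanced reaction is 2 In3+(aq) + 3 Mn(s) → 2 In(s) + 3 Mn2+(aq), so Q = [Mn2+(aq)]^3 / [In3+(aq)]^2.
Solving for the unknown gives log [Mn2+(aq)] = −0.211, so [Mn2+(aq)] ≈ 0.62 M.

0.62 M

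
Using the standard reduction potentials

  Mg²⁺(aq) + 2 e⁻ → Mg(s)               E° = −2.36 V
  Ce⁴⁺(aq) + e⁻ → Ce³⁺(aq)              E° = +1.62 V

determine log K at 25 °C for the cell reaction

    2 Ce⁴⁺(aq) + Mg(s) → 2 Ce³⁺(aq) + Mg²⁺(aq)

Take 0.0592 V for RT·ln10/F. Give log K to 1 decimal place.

log K = 134.5

The Ce⁴⁺/Ce³⁺ couple is reduced (cathode); E°cell = +1.62 − (−2.36) = +3.98 V with n = 2.
At equilibrium E = 0, so log K = nE°cell / 0.0592 = (2)(+3.98) / 0.0592 = 134.5.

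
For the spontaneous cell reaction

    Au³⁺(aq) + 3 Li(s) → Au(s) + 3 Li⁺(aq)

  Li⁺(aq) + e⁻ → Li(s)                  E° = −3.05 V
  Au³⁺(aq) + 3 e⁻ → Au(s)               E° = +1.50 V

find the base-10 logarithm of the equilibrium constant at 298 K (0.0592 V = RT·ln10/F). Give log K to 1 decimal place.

log K = 230.6

The Au³⁺/Au couple is reduced (cathode); E°cell = +1.50 − (−3.05) = +4.55 V with n = 3.
At equilibrium E = 0, so log K = nE°cell / 0.0592 = (3)(+4.55) / 0.0592 = 230.6.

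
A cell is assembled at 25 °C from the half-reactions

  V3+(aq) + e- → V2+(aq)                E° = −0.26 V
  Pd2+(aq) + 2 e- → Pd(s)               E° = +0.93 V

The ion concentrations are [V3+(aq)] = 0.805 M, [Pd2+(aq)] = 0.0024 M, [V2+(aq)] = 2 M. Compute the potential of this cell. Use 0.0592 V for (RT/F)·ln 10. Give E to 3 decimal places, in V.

+1.136 V

The Pd²⁺/Pd couple has the more positive E°, so it is the cathode; V³⁺/V²⁺ is the anode.
The standard potential is +0.93 − (−0.26) = +1.19 V and the balanced reaction transfers n = 2 electrons.
The balanced reaction is Pd2+(aq) + 2 V2+(aq) → Pd(s) + 2 V3+(aq), so Q = [V3+(aq)]^2 / ([Pd2+(aq)]·[V2+(aq)]^2) = 67.5 and log Q = 1.829.
Applying E = E° − (RT ln10/nF)·log Q gives +1.19 − (0.0592/2)(1.829) = +1.136 V.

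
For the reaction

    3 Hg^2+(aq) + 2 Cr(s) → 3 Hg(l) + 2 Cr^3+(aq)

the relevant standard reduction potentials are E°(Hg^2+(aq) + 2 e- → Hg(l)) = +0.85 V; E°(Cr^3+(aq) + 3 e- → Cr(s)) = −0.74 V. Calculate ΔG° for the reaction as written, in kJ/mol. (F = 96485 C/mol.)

−920 kJ/mol

In the reaction as written Hg^2+(aq) is reduced, so the Hg²⁺/Hg couple is the cathode and Cr³⁺/Cr is the anode.
E°cell = +0.85 − (−0.74) = +1.59 V; balancing electrons gives n = 6.
ΔG° = −nFE°cell = −(6)(96485)(+1.59) J/mol = −920 kJ/mol.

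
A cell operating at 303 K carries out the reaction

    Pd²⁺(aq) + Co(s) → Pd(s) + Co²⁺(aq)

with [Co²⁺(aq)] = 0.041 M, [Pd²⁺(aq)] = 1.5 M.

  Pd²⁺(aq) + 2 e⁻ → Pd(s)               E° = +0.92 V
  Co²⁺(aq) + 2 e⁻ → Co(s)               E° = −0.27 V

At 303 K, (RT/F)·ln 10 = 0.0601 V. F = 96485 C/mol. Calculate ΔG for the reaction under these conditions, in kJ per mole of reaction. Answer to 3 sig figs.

−239 kJ/mol

E°cell = +0.92 − (−0.27) = +1.19 V; the balanced reaction transfers n = 2 electrons.
Q = [Co²⁺(aq)] / [Pd²⁺(aq)] = 0.0273, so log Q = −1.563 and E = +1.19 − (0.0601/2)(−1.563) = +1.2370 V.
Finally ΔG = −nFE = −(2)(96485 C/mol)(+1.2370 V) = −239 kJ/mol.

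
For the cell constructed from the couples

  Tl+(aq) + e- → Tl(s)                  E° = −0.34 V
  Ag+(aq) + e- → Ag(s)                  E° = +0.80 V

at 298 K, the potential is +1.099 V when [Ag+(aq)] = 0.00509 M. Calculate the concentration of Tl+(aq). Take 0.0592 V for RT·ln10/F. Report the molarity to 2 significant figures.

With Ag⁺/Ag at the cathode and Tl⁺/Tl at the anode, E°cell = +0.80 − (−0.34) = +1.14 V (n = 1).
From the Nernst equation, log Q = n(E° − E)/0.0592 = 1·(+1.14 − (+1.099))/0.0592 = 0.693.
For Ag+(aq) + Tl(s) → Ag(s) + Tl+(aq), the reaction quotient is Q = [Tl+(aq)] / [Ag+(aq)].
Substituting the known concentrations and solving, log [Tl+(aq)] = −1.600 and [Tl+(aq)] = 0.025 M.

0.025 M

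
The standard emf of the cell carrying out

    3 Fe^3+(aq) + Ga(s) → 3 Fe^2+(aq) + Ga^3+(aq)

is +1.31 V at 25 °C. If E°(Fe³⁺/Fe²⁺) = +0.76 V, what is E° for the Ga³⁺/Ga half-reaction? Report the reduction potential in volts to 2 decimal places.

In the reaction as written the Fe³⁺/Fe²⁺ couple is reduced (cathode) and Ga³⁺/Ga is oxidized (anode), so E°cell = E°(Fe³⁺/Fe²⁺) − E°(Ga³⁺/Ga).
E°(Ga³⁺/Ga) = E°(cathode) − E°cell = +0.76 − (+1.31) = −0.55 V.

−0.55 V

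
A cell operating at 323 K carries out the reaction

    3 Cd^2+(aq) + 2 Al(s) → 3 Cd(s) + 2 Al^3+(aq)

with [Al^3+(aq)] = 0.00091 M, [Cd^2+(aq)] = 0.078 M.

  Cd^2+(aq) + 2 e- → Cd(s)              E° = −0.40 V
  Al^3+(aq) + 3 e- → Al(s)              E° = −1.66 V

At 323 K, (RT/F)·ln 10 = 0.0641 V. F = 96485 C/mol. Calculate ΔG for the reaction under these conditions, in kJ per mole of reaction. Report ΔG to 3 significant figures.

The standard cell potential is −0.40 − (−1.66) = +1.26 V, with n = 6 electrons in the balanced equation.
Here Q = [Al^3+(aq)]^2 / [Cd^2+(aq)]^3 = 0.00175 (log Q = −2.758), giving E = +1.26 − (0.0641/6)·(−2.758) = +1.2895 V.
Finally ΔG = −nFE = −(6)(96485 C/mol)(+1.2895 V) = −747 kJ/mol.

−747 kJ/mol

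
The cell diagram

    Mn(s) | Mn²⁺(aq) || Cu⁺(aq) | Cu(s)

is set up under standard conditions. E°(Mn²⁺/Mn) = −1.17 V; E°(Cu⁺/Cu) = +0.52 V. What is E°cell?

+1.69 V

By convention the left-hand electrode in cell notation is the anode (oxidation) and the right-hand electrode is the cathode (reduction).
E°cell = E°(right) − E°(left) = +0.52 − (−1.17) = +1.69 V.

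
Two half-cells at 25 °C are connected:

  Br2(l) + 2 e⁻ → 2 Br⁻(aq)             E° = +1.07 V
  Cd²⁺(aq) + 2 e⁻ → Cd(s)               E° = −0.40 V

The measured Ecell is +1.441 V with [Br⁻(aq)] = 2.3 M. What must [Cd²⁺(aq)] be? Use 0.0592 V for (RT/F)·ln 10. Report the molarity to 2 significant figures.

1.8 M

The Br₂/Br⁻ couple has the larger reduction potential, so it is the cathode: E°cell = +1.07 − (−0.40) = +1.47 V and n = 2.
From the Nernst equation, log Q = n(E° − E)/0.0592 = 2·(+1.47 − (+1.441))/0.0592 = 0.980.
Balancing electrons gives Br2(l) + Cd(s) → 2 Br⁻(aq) + Cd²⁺(aq); thus Q = [Br⁻(aq)]^2·[Cd²⁺(aq)].
Isolating [Cd²⁺(aq)] in Q = 10^{0.980} yields log [Cd²⁺(aq)] = 0.257, i.e. 1.8 M.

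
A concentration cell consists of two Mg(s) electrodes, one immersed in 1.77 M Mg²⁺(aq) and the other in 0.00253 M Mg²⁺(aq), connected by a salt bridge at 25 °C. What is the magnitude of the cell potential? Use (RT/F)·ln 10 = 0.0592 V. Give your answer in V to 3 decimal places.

0.084 V

For a concentration cell E°cell = 0, since both electrodes use the same couple.
The compartment with the higher Mg²⁺(aq) concentration (1.77 M) acts as the cathode; ions are reduced there and produced at the dilute (0.00253 M) anode.
With n = 2, Ecell = −(0.0592/2)·log([dilute]/[conc]) = −(0.0592/2)·log(0.00253/1.77) = +0.084 V.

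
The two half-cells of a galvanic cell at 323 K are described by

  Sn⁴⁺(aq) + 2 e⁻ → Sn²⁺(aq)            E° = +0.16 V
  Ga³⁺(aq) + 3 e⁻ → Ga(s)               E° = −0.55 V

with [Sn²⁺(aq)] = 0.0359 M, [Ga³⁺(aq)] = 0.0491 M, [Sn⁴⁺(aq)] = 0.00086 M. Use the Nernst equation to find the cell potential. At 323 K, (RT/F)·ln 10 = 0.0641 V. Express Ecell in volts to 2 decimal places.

+0.69 V

Sn⁴⁺/Sn²⁺ is reduced (cathode, E° = +0.16 V) and Ga³⁺/Ga is oxidized (anode).
E°cell = +0.16 − (−0.55) = +0.71 V, with n = 6 electrons transferred.
For the overall reaction 3 Sn⁴⁺(aq) + 2 Ga(s) → 3 Sn²⁺(aq) + 2 Ga³⁺(aq), Q = ([Sn²⁺(aq)]^3·[Ga³⁺(aq)]^2) / [Sn⁴⁺(aq)]^3 = 175, giving log Q = 2.244.
By the Nernst equation, E = +0.71 − (0.0641/6)·(2.244) = +0.69 V.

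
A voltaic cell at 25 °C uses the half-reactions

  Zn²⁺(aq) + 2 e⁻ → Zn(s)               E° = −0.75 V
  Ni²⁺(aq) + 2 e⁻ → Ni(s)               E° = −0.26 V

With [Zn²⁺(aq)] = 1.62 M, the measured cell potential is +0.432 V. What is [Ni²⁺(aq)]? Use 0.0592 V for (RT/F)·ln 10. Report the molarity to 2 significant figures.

0.018 M

With Ni²⁺/Ni at the cathode and Zn²⁺/Zn at the anode, E°cell = −0.26 − (−0.75) = +0.49 V (n = 2).
Since E = E° − (0.0592/n)·log Q, log Q = n(E° − E)/0.0592 = 1.959.
For Ni²⁺(aq) + Zn(s) → Ni(s) + Zn²⁺(aq), the reaction quotient is Q = [Zn²⁺(aq)] / [Ni²⁺(aq)].
Solving for the unknown gives log [Ni²⁺(aq)] = −1.749, so [Ni²⁺(aq)] ≈ 0.018 M.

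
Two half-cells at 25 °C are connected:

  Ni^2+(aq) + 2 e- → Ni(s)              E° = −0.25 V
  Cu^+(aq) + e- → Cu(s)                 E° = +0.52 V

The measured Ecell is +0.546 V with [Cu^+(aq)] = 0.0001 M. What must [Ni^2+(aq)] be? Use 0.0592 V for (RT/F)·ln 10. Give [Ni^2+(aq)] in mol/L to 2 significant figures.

0.37 M

With Cu⁺/Cu at the cathode and Ni²⁺/Ni at the anode, E°cell = +0.52 − (−0.25) = +0.77 V (n = 2).
Rearranging E = E° − (0.0592/n)·log Q gives log Q = 2(+0.77 − (+0.546))/0.0592 = 7.568.
The balanced reaction is 2 Cu^+(aq) + Ni(s) → 2 Cu(s) + Ni^2+(aq), so Q = [Ni^2+(aq)] / [Cu^+(aq)]^2.
Substituting the known concentrations and solving, log [Ni^2+(aq)] = −0.432 and [Ni^2+(aq)] = 0.37 M.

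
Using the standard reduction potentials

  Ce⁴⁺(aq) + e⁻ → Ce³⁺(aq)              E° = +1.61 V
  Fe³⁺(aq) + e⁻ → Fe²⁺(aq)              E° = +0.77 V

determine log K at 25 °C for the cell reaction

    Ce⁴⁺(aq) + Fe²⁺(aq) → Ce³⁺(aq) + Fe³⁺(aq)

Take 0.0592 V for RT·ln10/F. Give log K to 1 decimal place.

The Ce⁴⁺/Ce³⁺ couple is reduced (cathode); E°cell = +1.61 − (+0.77) = +0.84 V with n = 1.
At equilibrium E = 0, so log K = nE°cell / 0.0592 = (1)(+0.84) / 0.0592 = 14.2.

log K = 14.2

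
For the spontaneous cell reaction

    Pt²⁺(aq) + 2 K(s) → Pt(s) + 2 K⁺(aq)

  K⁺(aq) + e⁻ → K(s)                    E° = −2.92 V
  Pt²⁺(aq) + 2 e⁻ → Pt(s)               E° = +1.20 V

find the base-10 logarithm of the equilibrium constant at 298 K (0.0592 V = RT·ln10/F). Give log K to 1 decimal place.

The Pt²⁺/Pt couple is reduced (cathode); E°cell = +1.20 − (−2.92) = +4.12 V with n = 2.
At equilibrium E = 0, so log K = nE°cell / 0.0592 = (2)(+4.12) / 0.0592 = 139.2.

log K = 139.2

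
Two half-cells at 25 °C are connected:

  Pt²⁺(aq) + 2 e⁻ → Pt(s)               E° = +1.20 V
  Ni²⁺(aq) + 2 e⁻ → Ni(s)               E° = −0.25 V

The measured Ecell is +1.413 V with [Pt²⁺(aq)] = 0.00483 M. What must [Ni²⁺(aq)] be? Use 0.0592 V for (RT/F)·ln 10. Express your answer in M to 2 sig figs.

0.086 M

With Pt²⁺/Pt at the cathode and Ni²⁺/Ni at the anode, E°cell = +1.20 − (−0.25) = +1.45 V (n = 2).
Rearranging E = E° − (0.0592/n)·log Q gives log Q = 2(+1.45 − (+1.413))/0.0592 = 1.250.
For Pt²⁺(aq) + Ni(s) → Pt(s) + Ni²⁺(aq), the reaction quotient is Q = [Ni²⁺(aq)] / [Pt²⁺(aq)].
Substituting the known concentrations and solving, log [Ni²⁺(aq)] = −1.066 and [Ni²⁺(aq)] = 0.086 M.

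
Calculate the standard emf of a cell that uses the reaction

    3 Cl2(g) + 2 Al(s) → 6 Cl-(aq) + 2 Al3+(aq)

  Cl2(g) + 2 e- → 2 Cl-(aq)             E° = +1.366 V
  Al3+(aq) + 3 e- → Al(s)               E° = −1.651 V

Cl2(g) gains electrons, so the Cl₂/Cl⁻ couple is the cathode; the Al³⁺/Al couple is the anode.
E°cell = E°(cathode) − E°(anode) = +1.366 − (−1.651) = +3.017 V.

+3.017 V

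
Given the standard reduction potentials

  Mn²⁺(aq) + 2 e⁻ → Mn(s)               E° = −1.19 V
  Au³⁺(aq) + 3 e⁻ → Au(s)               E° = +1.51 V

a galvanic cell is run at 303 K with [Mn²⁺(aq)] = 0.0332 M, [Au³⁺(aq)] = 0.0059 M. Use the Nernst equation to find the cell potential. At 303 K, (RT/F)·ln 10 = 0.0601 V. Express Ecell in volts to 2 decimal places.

+2.70 V

Au³⁺/Au is reduced (cathode, E° = +1.51 V) and Mn²⁺/Mn is oxidized (anode).
E°cell = +1.51 − (−1.19) = +2.70 V, with n = 6 electrons transferred.
The balanced reaction is 2 Au³⁺(aq) + 3 Mn(s) → 2 Au(s) + 3 Mn²⁺(aq), so Q = [Mn²⁺(aq)]^3 / [Au³⁺(aq)]^2 = 1.05 and log Q = 0.022.
By the Nernst equation, E = +2.70 − (0.0601/6)·(0.022) = +2.70 V.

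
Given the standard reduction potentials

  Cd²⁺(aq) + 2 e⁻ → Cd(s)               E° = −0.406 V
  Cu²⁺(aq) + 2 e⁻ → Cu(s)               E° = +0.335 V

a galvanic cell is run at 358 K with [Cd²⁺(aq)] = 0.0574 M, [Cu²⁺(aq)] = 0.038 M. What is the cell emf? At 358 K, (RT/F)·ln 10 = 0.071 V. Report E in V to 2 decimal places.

The Cu²⁺/Cu couple has the more positive E°, so it is the cathode; Cd²⁺/Cd is the anode.
The standard potential is +0.335 − (−0.406) = +0.741 V and the balanced reaction transfers n = 2 electrons.
Balancing gives Cu²⁺(aq) + Cd(s) → Cu(s) + Cd²⁺(aq); hence Q = [Cd²⁺(aq)] / [Cu²⁺(aq)] = 1.51 (log Q = 0.179).
Applying E = E° − (RT ln10/nF)·log Q gives +0.741 − (0.071/2)(0.179) = +0.73 V.

+0.73 V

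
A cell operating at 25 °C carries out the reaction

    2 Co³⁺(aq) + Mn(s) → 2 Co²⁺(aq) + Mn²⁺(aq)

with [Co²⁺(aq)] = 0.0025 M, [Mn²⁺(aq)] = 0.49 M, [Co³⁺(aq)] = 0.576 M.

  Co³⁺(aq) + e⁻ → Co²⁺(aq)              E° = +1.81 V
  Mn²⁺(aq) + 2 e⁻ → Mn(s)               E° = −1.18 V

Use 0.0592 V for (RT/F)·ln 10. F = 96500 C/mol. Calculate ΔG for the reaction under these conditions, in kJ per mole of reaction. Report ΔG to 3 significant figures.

With Co³⁺/Co²⁺ reduced at the cathode, E°cell = +1.81 − (−1.18) = +2.99 V and n = 2.
The reaction quotient is ([Co²⁺(aq)]^2·[Mn²⁺(aq)]) / [Co³⁺(aq)]^2 = 9.23×10^−6; by Nernst, E = +2.99 − (0.0592/2)(−5.035) = +3.1390 V.
Finally ΔG = −nFE = −(2)(96500 C/mol)(+3.1390 V) = −606 kJ/mol.

−606 kJ/mol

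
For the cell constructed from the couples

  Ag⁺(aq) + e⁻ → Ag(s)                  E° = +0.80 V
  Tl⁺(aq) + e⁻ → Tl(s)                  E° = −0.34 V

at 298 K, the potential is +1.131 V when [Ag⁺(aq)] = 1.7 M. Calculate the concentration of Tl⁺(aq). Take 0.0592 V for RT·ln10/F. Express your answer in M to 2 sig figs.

2.4 M

With Ag⁺/Ag at the cathode and Tl⁺/Tl at the anode, E°cell = +0.80 − (−0.34) = +1.14 V (n = 1).
From the Nernst equation, log Q = n(E° − E)/0.0592 = 1·(+1.14 − (+1.131))/0.0592 = 0.152.
Balancing electrons gives Ag⁺(aq) + Tl(s) → Ag(s) + Tl⁺(aq); thus Q = [Tl⁺(aq)] / [Ag⁺(aq)].
Substituting the known concentrations and solving, log [Tl⁺(aq)] = 0.382 and [Tl⁺(aq)] = 2.4 M.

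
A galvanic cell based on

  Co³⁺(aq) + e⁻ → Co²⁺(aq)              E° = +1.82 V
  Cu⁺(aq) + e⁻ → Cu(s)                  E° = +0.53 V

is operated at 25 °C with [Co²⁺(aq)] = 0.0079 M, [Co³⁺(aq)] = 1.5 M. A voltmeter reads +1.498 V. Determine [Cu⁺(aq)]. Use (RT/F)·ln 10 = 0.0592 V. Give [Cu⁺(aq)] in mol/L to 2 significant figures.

With Co³⁺/Co²⁺ at the cathode and Cu⁺/Cu at the anode, E°cell = +1.82 − (+0.53) = +1.29 V (n = 1).
Since E = E° − (0.0592/n)·log Q, log Q = n(E° − E)/0.0592 = −3.514.
Balancing electrons gives Co³⁺(aq) + Cu(s) → Co²⁺(aq) + Cu⁺(aq); thus Q = ([Co²⁺(aq)]·[Cu⁺(aq)]) / [Co³⁺(aq)].
Substituting the known concentrations and solving, log [Cu⁺(aq)] = −1.236 and [Cu⁺(aq)] = 0.058 M.

0.058 M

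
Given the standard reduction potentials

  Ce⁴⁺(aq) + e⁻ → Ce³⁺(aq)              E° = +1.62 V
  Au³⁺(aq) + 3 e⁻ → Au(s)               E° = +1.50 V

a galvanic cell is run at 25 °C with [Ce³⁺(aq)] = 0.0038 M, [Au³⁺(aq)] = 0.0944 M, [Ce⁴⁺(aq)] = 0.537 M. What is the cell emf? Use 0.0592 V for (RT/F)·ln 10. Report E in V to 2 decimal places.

+0.27 V

Since E°(Ce⁴⁺/Ce³⁺) > E°(Au³⁺/Au), Ce⁴⁺/Ce³⁺ serves as the cathode.
The standard potential is +1.62 − (+1.50) = +0.12 V and the balanced reaction transfers n = 3 electrons.
Balancing gives 3 Ce⁴⁺(aq) + Au(s) → 3 Ce³⁺(aq) + Au³⁺(aq); hence Q = ([Ce³⁺(aq)]^3·[Au³⁺(aq)]) / [Ce⁴⁺(aq)]^3 = 3.35×10^−8 (log Q = −7.476).
Applying E = E° − (RT ln10/nF)·log Q gives +0.12 − (0.0592/3)(−7.476) = +0.27 V.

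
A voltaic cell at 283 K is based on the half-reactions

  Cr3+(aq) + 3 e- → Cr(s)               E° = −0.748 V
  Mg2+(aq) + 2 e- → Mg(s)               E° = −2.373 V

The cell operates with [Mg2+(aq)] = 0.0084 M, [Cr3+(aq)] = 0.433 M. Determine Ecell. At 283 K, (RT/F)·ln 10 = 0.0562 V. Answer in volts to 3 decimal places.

Cr³⁺/Cr is reduced (cathode, E° = −0.748 V) and Mg²⁺/Mg is oxidized (anode).
E°cell = −0.748 − (−2.373) = +1.625 V, with n = 6 electrons transferred.
For the overall reaction 2 Cr3+(aq) + 3 Mg(s) → 2 Cr(s) + 3 Mg2+(aq), Q = [Mg2+(aq)]^3 / [Cr3+(aq)]^2 = 3.16×10^−6, giving log Q = −5.500.
Applying E = E° − (RT ln10/nF)·log Q gives +1.625 − (0.0562/6)(−5.500) = +1.677 V.

+1.677 V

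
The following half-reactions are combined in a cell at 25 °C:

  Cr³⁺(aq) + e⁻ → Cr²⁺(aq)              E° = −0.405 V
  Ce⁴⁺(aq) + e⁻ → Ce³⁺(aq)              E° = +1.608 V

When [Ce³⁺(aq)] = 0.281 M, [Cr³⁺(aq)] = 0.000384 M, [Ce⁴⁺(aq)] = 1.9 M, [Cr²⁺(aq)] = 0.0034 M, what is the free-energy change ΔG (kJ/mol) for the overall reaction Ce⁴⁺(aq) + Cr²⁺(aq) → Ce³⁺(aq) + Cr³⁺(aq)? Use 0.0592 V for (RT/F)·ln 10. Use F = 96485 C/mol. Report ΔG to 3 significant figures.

−204 kJ/mol

E°cell = +1.608 − (−0.405) = +2.013 V; the balanced reaction transfers n = 1 electron.
The reaction quotient is ([Ce³⁺(aq)]·[Cr³⁺(aq)]) / ([Ce⁴⁺(aq)]·[Cr²⁺(aq)]) = 0.0167; by Nernst, E = +2.013 − (0.0592/1)(−1.777) = +2.1182 V.
Then ΔG = −nFE = −1 × 96485 × +2.1182 J/mol = −204 kJ/mol.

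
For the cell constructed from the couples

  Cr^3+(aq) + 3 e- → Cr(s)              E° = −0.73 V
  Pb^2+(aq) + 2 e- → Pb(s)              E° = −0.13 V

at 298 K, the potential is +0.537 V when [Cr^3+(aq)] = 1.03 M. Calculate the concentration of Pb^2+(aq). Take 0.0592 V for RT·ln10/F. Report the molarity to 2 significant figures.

0.0076 M

The Pb²⁺/Pb couple has the larger reduction potential, so it is the cathode: E°cell = −0.13 − (−0.73) = +0.60 V and n = 6.
From the Nernst equation, log Q = n(E° − E)/0.0592 = 6·(+0.60 − (+0.537))/0.0592 = 6.385.
The balanced reaction is 3 Pb^2+(aq) + 2 Cr(s) → 3 Pb(s) + 2 Cr^3+(aq), so Q = [Cr^3+(aq)]^2 / [Pb^2+(aq)]^3.
Solving for the unknown gives log [Pb^2+(aq)] = −2.120, so [Pb^2+(aq)] ≈ 0.0076 M.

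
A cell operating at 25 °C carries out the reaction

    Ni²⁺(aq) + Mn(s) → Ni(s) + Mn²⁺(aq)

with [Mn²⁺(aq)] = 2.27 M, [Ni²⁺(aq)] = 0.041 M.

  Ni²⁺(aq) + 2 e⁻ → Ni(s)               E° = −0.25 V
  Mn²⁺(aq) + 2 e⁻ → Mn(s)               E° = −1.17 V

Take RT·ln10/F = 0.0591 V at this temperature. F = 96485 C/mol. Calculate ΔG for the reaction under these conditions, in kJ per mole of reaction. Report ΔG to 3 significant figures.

With Ni²⁺/Ni reduced at the cathode, E°cell = −0.25 − (−1.17) = +0.92 V and n = 2.
Q = [Mn²⁺(aq)] / [Ni²⁺(aq)] = 55.4, so log Q = 1.743 and E = +0.92 − (0.0591/2)(1.743) = +0.8685 V.
ΔG = −nFE = −(2)(96485)(+0.8685) J/mol = −168 kJ/mol.

−168 kJ/mol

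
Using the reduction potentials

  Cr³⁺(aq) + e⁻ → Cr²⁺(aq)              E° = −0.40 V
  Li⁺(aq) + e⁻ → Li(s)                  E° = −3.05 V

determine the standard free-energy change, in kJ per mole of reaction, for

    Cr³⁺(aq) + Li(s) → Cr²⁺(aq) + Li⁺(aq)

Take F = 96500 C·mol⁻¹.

In the reaction as written Cr³⁺(aq) is reduced, so the Cr³⁺/Cr²⁺ couple is the cathode and Li⁺/Li is the anode.
E°cell = −0.40 − (−3.05) = +2.65 V; balancing electrons gives n = 1.
ΔG° = −nFE°cell = −(1)(96500)(+2.65) J/mol = −256 kJ/mol.

−256 kJ/mol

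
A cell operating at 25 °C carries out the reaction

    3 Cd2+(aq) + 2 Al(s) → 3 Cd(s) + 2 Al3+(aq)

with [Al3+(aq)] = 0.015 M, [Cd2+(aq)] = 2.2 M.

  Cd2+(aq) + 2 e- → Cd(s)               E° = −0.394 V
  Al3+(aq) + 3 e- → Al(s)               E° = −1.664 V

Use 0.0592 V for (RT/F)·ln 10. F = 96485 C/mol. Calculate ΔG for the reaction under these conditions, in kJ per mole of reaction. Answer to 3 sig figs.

−762 kJ/mol

E°cell = −0.394 − (−1.664) = +1.270 V; the balanced reaction transfers n = 6 electrons.
The reaction quotient is [Al3+(aq)]^2 / [Cd2+(aq)]^3 = 2.11×10^−5; by Nernst, E = +1.270 − (0.0592/6)(−4.675) = +1.3161 V.
Then ΔG = −nFE = −6 × 96485 × +1.3161 J/mol = −762 kJ/mol.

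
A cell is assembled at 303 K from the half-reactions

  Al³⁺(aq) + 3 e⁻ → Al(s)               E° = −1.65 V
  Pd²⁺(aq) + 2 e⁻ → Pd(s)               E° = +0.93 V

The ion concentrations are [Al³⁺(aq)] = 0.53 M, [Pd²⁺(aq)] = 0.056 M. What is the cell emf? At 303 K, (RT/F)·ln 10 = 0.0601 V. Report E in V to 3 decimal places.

The Pd²⁺/Pd couple has the more positive E°, so it is the cathode; Al³⁺/Al is the anode.
The standard potential is +0.93 − (−1.65) = +2.58 V and the balanced reaction transfers n = 6 electrons.
Balancing gives 3 Pd²⁺(aq) + 2 Al(s) → 3 Pd(s) + 2 Al³⁺(aq); hence Q = [Al³⁺(aq)]^2 / [Pd²⁺(aq)]^3 = 1.6×10^3 (log Q = 3.204).
Applying E = E° − (RT ln10/nF)·log Q gives +2.58 − (0.0601/6)(3.204) = +2.548 V.

+2.548 V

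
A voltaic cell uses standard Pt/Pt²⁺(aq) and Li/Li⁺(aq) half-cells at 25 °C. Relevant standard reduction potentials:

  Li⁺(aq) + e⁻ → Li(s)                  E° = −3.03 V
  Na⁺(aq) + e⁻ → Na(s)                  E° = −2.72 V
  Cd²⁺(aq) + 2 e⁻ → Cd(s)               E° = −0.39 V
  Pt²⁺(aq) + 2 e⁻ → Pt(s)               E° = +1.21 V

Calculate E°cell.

The Pt²⁺/Pt couple has the higher E°, so Pt ion is reduced (cathode) and Li is oxidized (anode).
E°cell = E°(cathode) − E°(anode) = +1.21 − (−3.03) = +4.24 V.

+4.24 V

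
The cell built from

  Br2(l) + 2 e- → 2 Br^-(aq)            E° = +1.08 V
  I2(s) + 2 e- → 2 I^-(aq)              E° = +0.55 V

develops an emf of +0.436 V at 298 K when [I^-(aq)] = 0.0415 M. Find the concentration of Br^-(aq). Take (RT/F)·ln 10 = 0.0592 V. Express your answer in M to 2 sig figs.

1.6 M

With Br₂/Br⁻ at the cathode and I₂/I⁻ at the anode, E°cell = +1.08 − (+0.55) = +0.53 V (n = 2).
Since E = E° − (0.0592/n)·log Q, log Q = n(E° − E)/0.0592 = 3.176.
For Br2(l) + 2 I^-(aq) → 2 Br^-(aq) + I2(s), the reaction quotient is Q = [Br^-(aq)]^2 / [I^-(aq)]^2.
Isolating [Br^-(aq)] in Q = 10^{3.176} yields log [Br^-(aq)] = 0.206, i.e. 1.6 M.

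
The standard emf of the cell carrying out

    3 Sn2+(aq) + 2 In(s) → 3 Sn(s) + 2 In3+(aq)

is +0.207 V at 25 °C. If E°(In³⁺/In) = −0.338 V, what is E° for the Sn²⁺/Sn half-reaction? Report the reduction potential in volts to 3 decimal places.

In the reaction as written the Sn²⁺/Sn couple is reduced (cathode) and In³⁺/In is oxidized (anode), so E°cell = E°(Sn²⁺/Sn) − E°(In³⁺/In).
E°(Sn²⁺/Sn) = E°cell + E°(anode) = +0.207 + (−0.338) = −0.131 V.

−0.131 V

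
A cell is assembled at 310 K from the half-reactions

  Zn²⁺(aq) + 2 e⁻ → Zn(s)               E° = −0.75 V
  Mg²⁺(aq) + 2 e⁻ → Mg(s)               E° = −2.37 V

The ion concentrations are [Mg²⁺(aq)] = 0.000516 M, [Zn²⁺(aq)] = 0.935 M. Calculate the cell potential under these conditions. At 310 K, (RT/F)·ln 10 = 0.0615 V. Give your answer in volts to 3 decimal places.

Zn²⁺/Zn is reduced (cathode, E° = −0.75 V) and Mg²⁺/Mg is oxidized (anode).
The standard potential is −0.75 − (−2.37) = +1.62 V and the balanced reaction transfers n = 2 electrons.
The balanced reaction is Zn²⁺(aq) + Mg(s) → Zn(s) + Mg²⁺(aq), so Q = [Mg²⁺(aq)] / [Zn²⁺(aq)] = 0.000552 and log Q = −3.258.
E = E° − (0.0615/n)·log Q = +1.62 − (0.0615/2)(−3.258) = +1.720 V.

+1.720 V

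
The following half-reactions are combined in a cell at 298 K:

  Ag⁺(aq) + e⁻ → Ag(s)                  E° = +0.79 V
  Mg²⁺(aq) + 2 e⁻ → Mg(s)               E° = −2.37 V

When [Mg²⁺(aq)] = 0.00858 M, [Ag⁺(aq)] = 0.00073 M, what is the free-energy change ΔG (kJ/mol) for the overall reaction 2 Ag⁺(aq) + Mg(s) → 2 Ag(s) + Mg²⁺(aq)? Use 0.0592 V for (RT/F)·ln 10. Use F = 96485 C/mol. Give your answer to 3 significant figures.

E°cell = +0.79 − (−2.37) = +3.16 V; the balanced reaction transfers n = 2 electrons.
Here Q = [Mg²⁺(aq)] / [Ag⁺(aq)]^2 = 1.61×10^4 (log Q = 4.207), giving E = +3.16 − (0.0592/2)·(4.207) = +3.0355 V.
ΔG = −nFE = −(2)(96485)(+3.0355) J/mol = −586 kJ/mol.

−586 kJ/mol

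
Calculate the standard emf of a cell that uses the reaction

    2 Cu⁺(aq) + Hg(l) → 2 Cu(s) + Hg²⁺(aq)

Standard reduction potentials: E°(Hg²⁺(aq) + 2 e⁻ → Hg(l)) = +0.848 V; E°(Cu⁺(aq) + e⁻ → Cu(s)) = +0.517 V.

In the reaction as written, Cu⁺(aq) is reduced (cathode) and Hg²⁺(aq) is produced by oxidation at the anode.
E°cell = E°(cathode) − E°(anode) = +0.517 − (+0.848) = −0.331 V.
The negative E°cell means the reaction is non-spontaneous in the direction written.

−0.331 V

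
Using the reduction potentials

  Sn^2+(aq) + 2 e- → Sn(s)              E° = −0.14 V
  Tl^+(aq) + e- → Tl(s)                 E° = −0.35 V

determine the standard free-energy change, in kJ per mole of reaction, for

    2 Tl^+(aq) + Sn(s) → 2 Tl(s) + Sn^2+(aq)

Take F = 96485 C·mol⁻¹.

+40.5 kJ/mol

In the reaction as written Tl^+(aq) is reduced, so the Tl⁺/Tl couple is the cathode and Sn²⁺/Sn is the anode.
E°cell = −0.35 − (−0.14) = −0.21 V; balancing electrons gives n = 2.
ΔG° = −nFE°cell = −(2)(96485)(−0.21) J/mol = +40.5 kJ/mol.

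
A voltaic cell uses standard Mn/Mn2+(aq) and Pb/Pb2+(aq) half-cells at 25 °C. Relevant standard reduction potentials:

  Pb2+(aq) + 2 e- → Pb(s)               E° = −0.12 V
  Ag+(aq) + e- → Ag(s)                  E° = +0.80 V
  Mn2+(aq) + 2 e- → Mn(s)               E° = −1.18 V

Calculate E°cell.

+1.06 V

The Pb²⁺/Pb couple has the higher E°, so Pb ion is reduced (cathode) and Mn is oxidized (anode).
E°cell = E°(cathode) − E°(anode) = −0.12 − (−1.18) = +1.06 V.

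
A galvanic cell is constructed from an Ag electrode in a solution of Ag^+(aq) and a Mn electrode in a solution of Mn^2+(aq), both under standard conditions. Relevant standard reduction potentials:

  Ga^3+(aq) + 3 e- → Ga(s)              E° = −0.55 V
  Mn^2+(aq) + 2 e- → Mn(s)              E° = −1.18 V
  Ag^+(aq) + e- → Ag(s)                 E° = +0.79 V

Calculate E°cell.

Of the two couples in this cell, the one with the more positive reduction potential is reduced at the cathode: here that is Ag⁺/Ag (+0.79 V); Mn²⁺/Mn (−1.18 V) is the anode.
E°cell = E°(cathode) − E°(anode) = +0.79 − (−1.18) = +1.97 V.

+1.97 V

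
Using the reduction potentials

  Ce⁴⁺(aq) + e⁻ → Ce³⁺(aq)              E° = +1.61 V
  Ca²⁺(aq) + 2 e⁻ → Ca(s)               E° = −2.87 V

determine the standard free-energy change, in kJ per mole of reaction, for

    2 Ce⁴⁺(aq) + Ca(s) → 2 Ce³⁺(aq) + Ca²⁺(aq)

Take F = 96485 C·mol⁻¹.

−865 kJ/mol

In the reaction as written Ce⁴⁺(aq) is reduced, so the Ce⁴⁺/Ce³⁺ couple is the cathode and Ca²⁺/Ca is the anode.
E°cell = +1.61 − (−2.87) = +4.48 V; balancing electrons gives n = 2.
ΔG° = −nFE°cell = −(2)(96485)(+4.48) J/mol = −865 kJ/mol.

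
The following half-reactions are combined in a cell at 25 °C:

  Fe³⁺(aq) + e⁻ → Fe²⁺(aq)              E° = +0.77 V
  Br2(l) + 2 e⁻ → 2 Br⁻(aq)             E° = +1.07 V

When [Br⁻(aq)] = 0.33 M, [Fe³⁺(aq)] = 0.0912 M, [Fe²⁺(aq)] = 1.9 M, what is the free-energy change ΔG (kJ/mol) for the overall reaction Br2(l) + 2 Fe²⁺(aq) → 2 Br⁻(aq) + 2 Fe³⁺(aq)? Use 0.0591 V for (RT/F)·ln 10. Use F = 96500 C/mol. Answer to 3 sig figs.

−78.4 kJ/mol

E°cell = +1.07 − (+0.77) = +0.30 V; the balanced reaction transfers n = 2 electrons.
Q = ([Br⁻(aq)]^2·[Fe³⁺(aq)]^2) / [Fe²⁺(aq)]^2 = 0.000251, so log Q = −3.600 and E = +0.30 − (0.0591/2)(−3.600) = +0.4064 V.
Then ΔG = −nFE = −2 × 96500 × +0.4064 J/mol = −78.4 kJ/mol.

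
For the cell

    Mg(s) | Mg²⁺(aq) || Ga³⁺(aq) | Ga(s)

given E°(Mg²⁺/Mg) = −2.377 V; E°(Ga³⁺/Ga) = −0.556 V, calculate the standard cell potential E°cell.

By convention the left-hand electrode in cell notation is the anode (oxidation) and the right-hand electrode is the cathode (reduction).
E°cell = E°(right) − E°(left) = −0.556 − (−2.377) = +1.821 V.

+1.821 V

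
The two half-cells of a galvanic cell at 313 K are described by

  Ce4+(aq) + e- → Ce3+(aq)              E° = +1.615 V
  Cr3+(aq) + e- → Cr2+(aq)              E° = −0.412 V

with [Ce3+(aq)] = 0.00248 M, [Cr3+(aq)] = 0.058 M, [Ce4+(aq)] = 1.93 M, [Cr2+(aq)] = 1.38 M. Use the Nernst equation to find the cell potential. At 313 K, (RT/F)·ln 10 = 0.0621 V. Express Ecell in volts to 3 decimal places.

+2.292 V

Ce⁴⁺/Ce³⁺ is reduced (cathode, E° = +1.615 V) and Cr³⁺/Cr²⁺ is oxidized (anode).
The standard potential is +1.615 − (−0.412) = +2.027 V and the balanced reaction transfers n = 1 electron.
The balanced reaction is Ce4+(aq) + Cr2+(aq) → Ce3+(aq) + Cr3+(aq), so Q = ([Ce3+(aq)]·[Cr3+(aq)]) / ([Ce4+(aq)]·[Cr2+(aq)]) = 5.4×10^−5 and log Q = −4.268.
Applying E = E° − (RT ln10/nF)·log Q gives +2.027 − (0.0621/1)(−4.268) = +2.292 V.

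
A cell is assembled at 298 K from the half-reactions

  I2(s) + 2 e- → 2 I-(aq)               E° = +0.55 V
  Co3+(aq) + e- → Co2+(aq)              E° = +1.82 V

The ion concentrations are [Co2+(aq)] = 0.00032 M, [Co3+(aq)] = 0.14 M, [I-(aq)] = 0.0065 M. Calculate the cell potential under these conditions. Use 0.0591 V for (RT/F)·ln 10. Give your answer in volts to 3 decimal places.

Since E°(Co³⁺/Co²⁺) > E°(I₂/I⁻), Co³⁺/Co²⁺ serves as the cathode.
The standard potential is +1.82 − (+0.55) = +1.27 V and the balanced reaction transfers n = 2 electrons.
Balancing gives 2 Co3+(aq) + 2 I-(aq) → 2 Co2+(aq) + I2(s); hence Q = [Co2+(aq)]^2 / ([Co3+(aq)]^2·[I-(aq)]^2) = 0.124 (log Q = −0.908).
E = E° − (0.0591/n)·log Q = +1.27 − (0.0591/2)(−0.908) = +1.297 V.

+1.297 V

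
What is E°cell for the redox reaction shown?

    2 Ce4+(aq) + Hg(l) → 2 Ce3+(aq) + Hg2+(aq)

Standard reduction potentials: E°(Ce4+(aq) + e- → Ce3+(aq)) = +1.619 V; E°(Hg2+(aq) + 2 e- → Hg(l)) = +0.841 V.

+0.778 V

Ce4+(aq) gains electrons, so the Ce⁴⁺/Ce³⁺ couple is the cathode; the Hg²⁺/Hg couple is the anode.
E°cell = E°(cathode) − E°(anode) = +1.619 − (+0.841) = +0.778 V.
The positive value indicates the reaction is spontaneous as written.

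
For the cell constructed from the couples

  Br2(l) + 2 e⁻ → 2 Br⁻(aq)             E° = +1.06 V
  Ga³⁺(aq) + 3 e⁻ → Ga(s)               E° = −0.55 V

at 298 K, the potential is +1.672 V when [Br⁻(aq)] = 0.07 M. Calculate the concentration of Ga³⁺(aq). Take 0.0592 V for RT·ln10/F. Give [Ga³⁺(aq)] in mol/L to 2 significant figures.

2.1 M

With Br₂/Br⁻ at the cathode and Ga³⁺/Ga at the anode, E°cell = +1.06 − (−0.55) = +1.61 V (n = 6).
Rearranging E = E° − (0.0592/n)·log Q gives log Q = 6(+1.61 − (+1.672))/0.0592 = −6.284.
The balanced reaction is 3 Br2(l) + 2 Ga(s) → 6 Br⁻(aq) + 2 Ga³⁺(aq), so Q = [Br⁻(aq)]^6·[Ga³⁺(aq)]^2.
Substituting the known concentrations and solving, log [Ga³⁺(aq)] = 0.323 and [Ga³⁺(aq)] = 2.1 M.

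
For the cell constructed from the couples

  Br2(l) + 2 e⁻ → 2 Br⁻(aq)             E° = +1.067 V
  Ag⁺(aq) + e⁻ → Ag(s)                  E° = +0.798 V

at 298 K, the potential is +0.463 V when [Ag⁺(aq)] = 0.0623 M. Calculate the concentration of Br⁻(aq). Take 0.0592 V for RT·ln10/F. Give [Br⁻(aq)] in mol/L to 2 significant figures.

0.0085 M

With Br₂/Br⁻ at the cathode and Ag⁺/Ag at the anode, E°cell = +1.067 − (+0.798) = +0.269 V (n = 2).
Since E = E° − (0.0592/n)·log Q, log Q = n(E° − E)/0.0592 = −6.554.
Balancing electrons gives Br2(l) + 2 Ag(s) → 2 Br⁻(aq) + 2 Ag⁺(aq); thus Q = [Br⁻(aq)]^2·[Ag⁺(aq)]^2.
Substituting the known concentrations and solving, log [Br⁻(aq)] = −2.071 and [Br⁻(aq)] = 0.0085 M.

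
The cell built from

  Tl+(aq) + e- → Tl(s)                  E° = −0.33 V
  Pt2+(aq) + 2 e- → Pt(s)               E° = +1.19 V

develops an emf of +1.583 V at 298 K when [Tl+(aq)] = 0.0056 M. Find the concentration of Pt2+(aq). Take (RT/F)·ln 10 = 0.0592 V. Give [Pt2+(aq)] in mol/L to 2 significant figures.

With Pt²⁺/Pt at the cathode and Tl⁺/Tl at the anode, E°cell = +1.19 − (−0.33) = +1.52 V (n = 2).
Since E = E° − (0.0592/n)·log Q, log Q = n(E° − E)/0.0592 = −2.128.
Balancing electrons gives Pt2+(aq) + 2 Tl(s) → Pt(s) + 2 Tl+(aq); thus Q = [Tl+(aq)]^2 / [Pt2+(aq)].
Isolating [Pt2+(aq)] in Q = 10^{−2.128} yields log [Pt2+(aq)] = −2.376, i.e. 0.0042 M.

0.0042 M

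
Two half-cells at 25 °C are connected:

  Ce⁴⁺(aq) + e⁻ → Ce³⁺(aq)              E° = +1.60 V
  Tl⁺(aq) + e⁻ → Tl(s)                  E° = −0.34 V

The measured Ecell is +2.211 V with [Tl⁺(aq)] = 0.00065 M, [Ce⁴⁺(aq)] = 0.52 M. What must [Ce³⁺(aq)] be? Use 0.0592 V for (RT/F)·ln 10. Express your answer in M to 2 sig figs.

0.021 M

Ce⁴⁺/Ce³⁺ is the cathode (higher E°); E°cell = +1.60 − (−0.34) = +1.94 V with n = 1.
Rearranging E = E° − (0.0592/n)·log Q gives log Q = 1(+1.94 − (+2.211))/0.0592 = −4.578.
The balanced reaction is Ce⁴⁺(aq) + Tl(s) → Ce³⁺(aq) + Tl⁺(aq), so Q = ([Ce³⁺(aq)]·[Tl⁺(aq)]) / [Ce⁴⁺(aq)].
Substituting the known concentrations and solving, log [Ce³⁺(aq)] = −1.675 and [Ce³⁺(aq)] = 0.021 M.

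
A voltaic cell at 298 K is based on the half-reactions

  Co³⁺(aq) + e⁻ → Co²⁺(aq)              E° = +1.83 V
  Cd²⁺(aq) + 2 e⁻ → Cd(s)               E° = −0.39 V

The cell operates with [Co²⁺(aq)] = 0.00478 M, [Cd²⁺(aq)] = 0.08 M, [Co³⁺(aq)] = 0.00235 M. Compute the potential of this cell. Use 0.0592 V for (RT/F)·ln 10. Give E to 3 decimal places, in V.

Since E°(Co³⁺/Co²⁺) > E°(Cd²⁺/Cd), Co³⁺/Co²⁺ serves as the cathode.
E°cell = +1.83 − (−0.39) = +2.22 V, with n = 2 electrons transferred.
The balanced reaction is 2 Co³⁺(aq) + Cd(s) → 2 Co²⁺(aq) + Cd²⁺(aq), so Q = ([Co²⁺(aq)]^2·[Cd²⁺(aq)]) / [Co³⁺(aq)]^2 = 0.331 and log Q = −0.480.
Applying E = E° − (RT ln10/nF)·log Q gives +2.22 − (0.0592/2)(−0.480) = +2.234 V.

+2.234 V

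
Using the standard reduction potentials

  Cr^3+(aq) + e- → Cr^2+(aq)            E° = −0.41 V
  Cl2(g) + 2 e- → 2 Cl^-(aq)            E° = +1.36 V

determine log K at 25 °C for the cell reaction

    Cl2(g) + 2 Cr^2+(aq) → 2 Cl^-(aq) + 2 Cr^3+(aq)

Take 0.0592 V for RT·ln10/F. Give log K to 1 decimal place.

log K = 59.8

The Cl₂/Cl⁻ couple is reduced (cathode); E°cell = +1.36 − (−0.41) = +1.77 V with n = 2.
At equilibrium E = 0, so log K = nE°cell / 0.0592 = (2)(+1.77) / 0.0592 = 59.8.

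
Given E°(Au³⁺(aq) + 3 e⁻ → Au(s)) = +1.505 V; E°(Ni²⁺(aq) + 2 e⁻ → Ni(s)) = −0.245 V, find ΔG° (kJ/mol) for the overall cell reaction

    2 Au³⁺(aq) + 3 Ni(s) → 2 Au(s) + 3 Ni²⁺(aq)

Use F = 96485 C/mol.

In the reaction as written Au³⁺(aq) is reduced, so the Au³⁺/Au couple is the cathode and Ni²⁺/Ni is the anode.
E°cell = +1.505 − (−0.245) = +1.750 V; balancing electrons gives n = 6.
ΔG° = −nFE°cell = −(6)(96485)(+1.750) J/mol = −1013 kJ/mol.

−1013 kJ/mol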